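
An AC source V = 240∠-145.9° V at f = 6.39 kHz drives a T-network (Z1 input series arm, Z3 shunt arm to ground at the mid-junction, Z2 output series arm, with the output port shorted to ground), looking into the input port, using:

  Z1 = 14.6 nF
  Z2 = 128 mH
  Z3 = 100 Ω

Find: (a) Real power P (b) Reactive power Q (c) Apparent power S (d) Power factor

Step 1 — Angular frequency: ω = 2π·f = 2π·6390 = 4.015e+04 rad/s.
Step 2 — Component impedances:
  Z1: Z = 1/(jωC) = -j/(ω·C) = 0 - j1706 Ω
  Z2: Z = jωL = j·4.015e+04·0.128 = 0 + j5139 Ω
  Z3: Z = R = 100 Ω
Step 3 — With the output port shorted to ground, the output series arm Z2 runs from the junction to ground; the shunt arm Z3 also runs from the junction to ground. They appear in parallel: Z3 || Z2 = 99.96 + j1.945 Ω.
Step 4 — Series with input arm Z1: Z_in = Z1 + (Z3 || Z2) = 99.96 - j1704 Ω = 1707∠-86.6° Ω.
Step 5 — Source phasor: V = 240∠-145.9° V = -198.7 - j134.6 V.
Step 6 — Current: I = V / Z = 0.07187 - j0.1208 A = 0.1406∠-59.3° A.
Step 7 — Complex power: S = V·I* = 1.976 - j33.69 VA.
Step 8 — Real power: P = Re(S) = 1.976 W.
Step 9 — Reactive power: Q = Im(S) = -33.69 VAR.
Step 10 — Apparent power: |S| = 33.74 VA.
Step 11 — Power factor: PF = P/|S| = 0.05856 (leading).

(a) P = 1.976 W  (b) Q = -33.69 VAR  (c) S = 33.74 VA  (d) PF = 0.05856 (leading)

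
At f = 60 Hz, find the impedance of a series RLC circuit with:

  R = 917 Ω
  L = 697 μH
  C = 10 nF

Step 1 — Angular frequency: ω = 2π·f = 2π·60 = 377 rad/s.
Step 2 — Component impedances:
  R: Z = R = 917 Ω
  L: Z = jωL = j·377·0.000697 = 0 + j0.2628 Ω
  C: Z = 1/(jωC) = -j/(ω·C) = 0 - j2.653e+05 Ω
Step 3 — Series combination: Z_total = R + L + C = 917 - j2.653e+05 Ω = 2.653e+05∠-89.8° Ω.

Z = 917 - j2.653e+05 Ω = 2.653e+05∠-89.8° Ω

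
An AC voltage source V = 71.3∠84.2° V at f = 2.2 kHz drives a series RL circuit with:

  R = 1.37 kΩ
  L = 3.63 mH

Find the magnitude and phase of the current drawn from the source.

Step 1 — Angular frequency: ω = 2π·f = 2π·2200 = 1.382e+04 rad/s.
Step 2 — Component impedances:
  R: Z = R = 1370 Ω
  L: Z = jωL = j·1.382e+04·0.00363 = 0 + j50.18 Ω
Step 3 — Series combination: Z_total = R + L = 1370 + j50.18 Ω = 1371∠2.1° Ω.
Step 4 — Source phasor: V = 71.3∠84.2° V = 7.205 + j70.93 V.
Step 5 — Ohm's law: I = V / Z_total = (7.205 + j70.93) / (1370 + j50.18) = 0.007146 + j0.05152 A.
Step 6 — Convert to polar: |I| = 0.05201 A, ∠I = 82.1°.

I = 0.05201∠82.1° A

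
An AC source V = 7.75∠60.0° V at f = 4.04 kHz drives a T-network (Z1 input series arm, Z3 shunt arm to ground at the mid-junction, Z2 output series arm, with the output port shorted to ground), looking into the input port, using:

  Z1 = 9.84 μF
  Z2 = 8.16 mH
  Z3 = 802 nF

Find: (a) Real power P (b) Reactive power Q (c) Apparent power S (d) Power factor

Step 1 — Angular frequency: ω = 2π·f = 2π·4040 = 2.538e+04 rad/s.
Step 2 — Component impedances:
  Z1: Z = 1/(jωC) = -j/(ω·C) = 0 - j4.004 Ω
  Z2: Z = jωL = j·2.538e+04·0.00816 = 0 + j207.1 Ω
  Z3: Z = 1/(jωC) = -j/(ω·C) = 0 - j49.12 Ω
Step 3 — With the output port shorted to ground, the output series arm Z2 runs from the junction to ground; the shunt arm Z3 also runs from the junction to ground. They appear in parallel: Z3 || Z2 = 0 - j64.39 Ω.
Step 4 — Series with input arm Z1: Z_in = Z1 + (Z3 || Z2) = 0 - j68.39 Ω = 68.39∠-90.0° Ω.
Step 5 — Source phasor: V = 7.75∠60.0° V = 3.875 + j6.712 V.
Step 6 — Current: I = V / Z = -0.09813 + j0.05666 A = 0.1133∠150.0° A.
Step 7 — Complex power: S = V·I* = 0 - j0.8782 VA.
Step 8 — Real power: P = Re(S) = 0 W.
Step 9 — Reactive power: Q = Im(S) = -0.8782 VAR.
Step 10 — Apparent power: |S| = 0.8782 VA.
Step 11 — Power factor: PF = P/|S| = 0 (leading).

(a) P = 0 W  (b) Q = -0.8782 VAR  (c) S = 0.8782 VA  (d) PF = 0 (leading)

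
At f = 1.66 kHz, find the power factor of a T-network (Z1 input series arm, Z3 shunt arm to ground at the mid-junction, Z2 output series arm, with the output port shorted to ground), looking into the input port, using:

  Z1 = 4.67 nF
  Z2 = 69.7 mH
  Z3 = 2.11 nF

Step 1 — Angular frequency: ω = 2π·f = 2π·1660 = 1.043e+04 rad/s.
Step 2 — Component impedances:
  Z1: Z = 1/(jωC) = -j/(ω·C) = 0 - j2.053e+04 Ω
  Z2: Z = jωL = j·1.043e+04·0.0697 = 0 + j727 Ω
  Z3: Z = 1/(jωC) = -j/(ω·C) = 0 - j4.544e+04 Ω
Step 3 — With the output port shorted to ground, the output series arm Z2 runs from the junction to ground; the shunt arm Z3 also runs from the junction to ground. They appear in parallel: Z3 || Z2 = 0 + j738.8 Ω.
Step 4 — Series with input arm Z1: Z_in = Z1 + (Z3 || Z2) = 0 - j1.979e+04 Ω = 1.979e+04∠-90.0° Ω.
Step 5 — Power factor: PF = cos(φ) = Re(Z)/|Z| = 0/1.979e+04 = 0.
Step 6 — Type: Im(Z) = -1.979e+04 ⇒ leading (phase φ = -90.0°).

PF = 0 (leading, φ = -90.0°)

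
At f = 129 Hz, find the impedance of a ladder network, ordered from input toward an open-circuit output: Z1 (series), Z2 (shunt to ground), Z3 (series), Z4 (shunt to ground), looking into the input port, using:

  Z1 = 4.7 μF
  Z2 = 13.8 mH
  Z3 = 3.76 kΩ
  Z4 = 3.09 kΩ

Step 1 — Angular frequency: ω = 2π·f = 2π·129 = 810.5 rad/s.
Step 2 — Component impedances:
  Z1: Z = 1/(jωC) = -j/(ω·C) = 0 - j262.5 Ω
  Z2: Z = jωL = j·810.5·0.0138 = 0 + j11.19 Ω
  Z3: Z = R = 3760 Ω
  Z4: Z = R = 3090 Ω
Step 3 — Ladder network (open output): work backward from the far end, alternating series and parallel combinations. Z_in = 0.01826 - j251.3 Ω = 251.3∠-90.0° Ω.

Z = 0.01826 - j251.3 Ω = 251.3∠-90.0° Ω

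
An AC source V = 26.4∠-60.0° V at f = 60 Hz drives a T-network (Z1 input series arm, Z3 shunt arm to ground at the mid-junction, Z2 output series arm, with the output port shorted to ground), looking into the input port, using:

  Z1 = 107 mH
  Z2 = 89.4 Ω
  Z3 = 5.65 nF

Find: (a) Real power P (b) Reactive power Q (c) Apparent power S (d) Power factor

Step 1 — Angular frequency: ω = 2π·f = 2π·60 = 377 rad/s.
Step 2 — Component impedances:
  Z1: Z = jωL = j·377·0.107 = 0 + j40.34 Ω
  Z2: Z = R = 89.4 Ω
  Z3: Z = 1/(jωC) = -j/(ω·C) = 0 - j4.695e+05 Ω
Step 3 — With the output port shorted to ground, the output series arm Z2 runs from the junction to ground; the shunt arm Z3 also runs from the junction to ground. They appear in parallel: Z3 || Z2 = 89.4 - j0.01702 Ω.
Step 4 — Series with input arm Z1: Z_in = Z1 + (Z3 || Z2) = 89.4 + j40.32 Ω = 98.07∠24.3° Ω.
Step 5 — Source phasor: V = 26.4∠-60.0° V = 13.2 - j22.86 V.
Step 6 — Current: I = V / Z = 0.02685 - j0.2678 A = 0.2692∠-84.3° A.
Step 7 — Complex power: S = V·I* = 6.478 + j2.922 VA.
Step 8 — Real power: P = Re(S) = 6.478 W.
Step 9 — Reactive power: Q = Im(S) = 2.922 VAR.
Step 10 — Apparent power: |S| = 7.107 VA.
Step 11 — Power factor: PF = P/|S| = 0.9116 (lagging).

(a) P = 6.478 W  (b) Q = 2.922 VAR  (c) S = 7.107 VA  (d) PF = 0.9116 (lagging)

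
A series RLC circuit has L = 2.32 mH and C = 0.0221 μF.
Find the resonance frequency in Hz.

Step 1 — Resonance condition Im(Z)=0 gives ω₀ = 1/√(LC).
Step 2 — ω₀ = 1/√(0.00232·2.21e-08) = 1.397e+05 rad/s.
Step 3 — f₀ = ω₀/(2π) = 2.223e+04 Hz.

f₀ = 2.223e+04 Hz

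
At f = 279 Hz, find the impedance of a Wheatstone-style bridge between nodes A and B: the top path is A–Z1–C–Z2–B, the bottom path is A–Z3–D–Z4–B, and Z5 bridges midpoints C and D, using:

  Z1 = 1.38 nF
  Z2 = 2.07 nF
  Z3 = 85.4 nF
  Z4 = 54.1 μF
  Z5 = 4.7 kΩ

Step 1 — Angular frequency: ω = 2π·f = 2π·279 = 1753 rad/s.
Step 2 — Component impedances:
  Z1: Z = 1/(jωC) = -j/(ω·C) = 0 - j4.134e+05 Ω
  Z2: Z = 1/(jωC) = -j/(ω·C) = 0 - j2.756e+05 Ω
  Z3: Z = 1/(jωC) = -j/(ω·C) = 0 - j6680 Ω
  Z4: Z = 1/(jωC) = -j/(ω·C) = 0 - j10.54 Ω
  Z5: Z = R = 4700 Ω
Step 3 — Bridge requires nodal analysis (the Z5 bridge couples midpoints C and D, so the two paths cannot be reduced to a simple series/parallel combination). Setting node B to ground and injecting 1 A at node A, the 3-node admittance system at A, C, D solves to V_A = Z_AB = 1.182 - j6584 Ω = 6584∠-90.0° Ω.

Z = 1.182 - j6584 Ω = 6584∠-90.0° Ω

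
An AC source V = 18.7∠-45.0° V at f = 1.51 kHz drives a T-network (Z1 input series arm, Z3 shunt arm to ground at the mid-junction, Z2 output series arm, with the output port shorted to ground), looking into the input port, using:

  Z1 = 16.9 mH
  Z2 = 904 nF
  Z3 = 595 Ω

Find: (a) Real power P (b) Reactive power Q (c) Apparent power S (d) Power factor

Step 1 — Angular frequency: ω = 2π·f = 2π·1510 = 9488 rad/s.
Step 2 — Component impedances:
  Z1: Z = jωL = j·9488·0.0169 = 0 + j160.3 Ω
  Z2: Z = 1/(jωC) = -j/(ω·C) = 0 - j116.6 Ω
  Z3: Z = R = 595 Ω
Step 3 — With the output port shorted to ground, the output series arm Z2 runs from the junction to ground; the shunt arm Z3 also runs from the junction to ground. They appear in parallel: Z3 || Z2 = 22 - j112.3 Ω.
Step 4 — Series with input arm Z1: Z_in = Z1 + (Z3 || Z2) = 22 + j48.06 Ω = 52.86∠65.4° Ω.
Step 5 — Source phasor: V = 18.7∠-45.0° V = 13.22 - j13.22 V.
Step 6 — Current: I = V / Z = -0.1233 - j0.3316 A = 0.3538∠-110.4° A.
Step 7 — Complex power: S = V·I* = 2.754 + j6.015 VA.
Step 8 — Real power: P = Re(S) = 2.754 W.
Step 9 — Reactive power: Q = Im(S) = 6.015 VAR.
Step 10 — Apparent power: |S| = 6.616 VA.
Step 11 — Power factor: PF = P/|S| = 0.4163 (lagging).

(a) P = 2.754 W  (b) Q = 6.015 VAR  (c) S = 6.616 VA  (d) PF = 0.4163 (lagging)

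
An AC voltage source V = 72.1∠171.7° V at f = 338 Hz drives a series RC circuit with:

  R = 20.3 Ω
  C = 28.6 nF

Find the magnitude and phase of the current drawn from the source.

Step 1 — Angular frequency: ω = 2π·f = 2π·338 = 2124 rad/s.
Step 2 — Component impedances:
  R: Z = R = 20.3 Ω
  C: Z = 1/(jωC) = -j/(ω·C) = 0 - j1.646e+04 Ω
Step 3 — Series combination: Z_total = R + C = 20.3 - j1.646e+04 Ω = 1.646e+04∠-89.9° Ω.
Step 4 — Source phasor: V = 72.1∠171.7° V = -71.34 + j10.41 V.
Step 5 — Ohm's law: I = V / Z_total = (-71.34 + j10.41) / (20.3 - j1.646e+04) = -0.0006375 - j0.004333 A.
Step 6 — Convert to polar: |I| = 0.004379 A, ∠I = -98.4°.

I = 0.004379∠-98.4° A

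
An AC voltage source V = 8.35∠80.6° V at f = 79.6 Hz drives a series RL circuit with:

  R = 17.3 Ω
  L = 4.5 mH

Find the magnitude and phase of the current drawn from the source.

Step 1 — Angular frequency: ω = 2π·f = 2π·79.6 = 500.1 rad/s.
Step 2 — Component impedances:
  R: Z = R = 17.3 Ω
  L: Z = jωL = j·500.1·0.0045 = 0 + j2.251 Ω
Step 3 — Series combination: Z_total = R + L = 17.3 + j2.251 Ω = 17.45∠7.4° Ω.
Step 4 — Source phasor: V = 8.35∠80.6° V = 1.364 + j8.238 V.
Step 5 — Ohm's law: I = V / Z_total = (1.364 + j8.238) / (17.3 + j2.251) = 0.1384 + j0.4582 A.
Step 6 — Convert to polar: |I| = 0.4786 A, ∠I = 73.2°.

I = 0.4786∠73.2° A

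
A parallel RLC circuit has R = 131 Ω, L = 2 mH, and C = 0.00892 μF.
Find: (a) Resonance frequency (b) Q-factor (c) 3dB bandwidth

Step 1 — Resonance: ω₀ = 1/√(LC) = 1/√(0.002·8.92e-09) = 2.368e+05 rad/s.
Step 2 — f₀ = ω₀/(2π) = 3.768e+04 Hz.
Step 3 — Parallel Q: Q = R/(ω₀L) = 131/(2.368e+05·0.002) = 0.2767.
Step 4 — Bandwidth: Δω = ω₀/Q = 8.558e+05 rad/s; BW = Δω/(2π) = 1.362e+05 Hz.

(a) f₀ = 3.768e+04 Hz  (b) Q = 0.2767  (c) BW = 1.362e+05 Hz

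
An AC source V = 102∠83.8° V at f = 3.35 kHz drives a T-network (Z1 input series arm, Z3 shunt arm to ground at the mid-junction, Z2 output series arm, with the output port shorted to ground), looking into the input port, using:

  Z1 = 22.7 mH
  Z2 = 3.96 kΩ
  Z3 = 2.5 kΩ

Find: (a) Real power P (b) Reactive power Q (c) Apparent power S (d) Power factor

Step 1 — Angular frequency: ω = 2π·f = 2π·3350 = 2.105e+04 rad/s.
Step 2 — Component impedances:
  Z1: Z = jωL = j·2.105e+04·0.0227 = 0 + j477.8 Ω
  Z2: Z = R = 3960 Ω
  Z3: Z = R = 2500 Ω
Step 3 — With the output port shorted to ground, the output series arm Z2 runs from the junction to ground; the shunt arm Z3 also runs from the junction to ground. They appear in parallel: Z3 || Z2 = 1533 Ω.
Step 4 — Series with input arm Z1: Z_in = Z1 + (Z3 || Z2) = 1533 + j477.8 Ω = 1605∠17.3° Ω.
Step 5 — Source phasor: V = 102∠83.8° V = 11.02 + j101.4 V.
Step 6 — Current: I = V / Z = 0.02535 + j0.05826 A = 0.06354∠66.5° A.
Step 7 — Complex power: S = V·I* = 6.187 + j1.929 VA.
Step 8 — Real power: P = Re(S) = 6.187 W.
Step 9 — Reactive power: Q = Im(S) = 1.929 VAR.
Step 10 — Apparent power: |S| = 6.481 VA.
Step 11 — Power factor: PF = P/|S| = 0.9547 (lagging).

(a) P = 6.187 W  (b) Q = 1.929 VAR  (c) S = 6.481 VA  (d) PF = 0.9547 (lagging)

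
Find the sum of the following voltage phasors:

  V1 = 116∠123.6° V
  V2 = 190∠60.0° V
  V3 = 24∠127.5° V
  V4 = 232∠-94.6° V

Step 1 — Convert each phasor to rectangular form:
  V1 = 116·(cos(123.6°) + j·sin(123.6°)) = -64.19 + j96.62 V
  V2 = 190·(cos(60.0°) + j·sin(60.0°)) = 95 + j164.5 V
  V3 = 24·(cos(127.5°) + j·sin(127.5°)) = -14.61 + j19.04 V
  V4 = 232·(cos(-94.6°) + j·sin(-94.6°)) = -18.61 - j231.3 V
Step 2 — Sum components: V_total = -2.41 + j48.95 V.
Step 3 — Convert to polar: |V_total| = 49.01 V, ∠V_total = 92.8°.

V_total = 49.01∠92.8° V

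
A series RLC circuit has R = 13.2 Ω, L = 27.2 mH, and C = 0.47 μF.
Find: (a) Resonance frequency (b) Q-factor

Step 1 — Resonance condition Im(Z)=0 gives ω₀ = 1/√(LC).
Step 2 — ω₀ = 1/√(0.0272·4.7e-07) = 8844 rad/s.
Step 3 — f₀ = ω₀/(2π) = 1408 Hz.
Step 4 — Series Q: Q = ω₀L/R = 8844·0.0272/13.2 = 18.22.

(a) f₀ = 1408 Hz  (b) Q = 18.22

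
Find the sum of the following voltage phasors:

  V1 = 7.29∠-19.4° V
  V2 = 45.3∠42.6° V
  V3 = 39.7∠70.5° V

Step 1 — Convert each phasor to rectangular form:
  V1 = 7.29·(cos(-19.4°) + j·sin(-19.4°)) = 6.876 - j2.421 V
  V2 = 45.3·(cos(42.6°) + j·sin(42.6°)) = 33.35 + j30.66 V
  V3 = 39.7·(cos(70.5°) + j·sin(70.5°)) = 13.25 + j37.42 V
Step 2 — Sum components: V_total = 53.47 + j65.66 V.
Step 3 — Convert to polar: |V_total| = 84.68 V, ∠V_total = 50.8°.

V_total = 84.68∠50.8° V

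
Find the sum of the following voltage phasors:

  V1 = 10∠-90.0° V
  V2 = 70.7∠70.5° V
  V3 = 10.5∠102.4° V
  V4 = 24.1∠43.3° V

Step 1 — Convert each phasor to rectangular form:
  V1 = 10·(cos(-90.0°) + j·sin(-90.0°)) = 0 - j10 V
  V2 = 70.7·(cos(70.5°) + j·sin(70.5°)) = 23.6 + j66.64 V
  V3 = 10.5·(cos(102.4°) + j·sin(102.4°)) = -2.255 + j10.26 V
  V4 = 24.1·(cos(43.3°) + j·sin(43.3°)) = 17.54 + j16.53 V
Step 2 — Sum components: V_total = 38.88 + j83.43 V.
Step 3 — Convert to polar: |V_total| = 92.04 V, ∠V_total = 65.0°.

V_total = 92.04∠65.0° V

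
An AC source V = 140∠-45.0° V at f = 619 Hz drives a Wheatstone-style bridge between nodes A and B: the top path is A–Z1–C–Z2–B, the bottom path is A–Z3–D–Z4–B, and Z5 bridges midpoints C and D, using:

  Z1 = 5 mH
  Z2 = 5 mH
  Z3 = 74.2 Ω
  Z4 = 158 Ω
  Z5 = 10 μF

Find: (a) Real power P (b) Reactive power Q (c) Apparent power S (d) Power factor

Step 1 — Angular frequency: ω = 2π·f = 2π·619 = 3889 rad/s.
Step 2 — Component impedances:
  Z1: Z = jωL = j·3889·0.005 = 0 + j19.45 Ω
  Z2: Z = jωL = j·3889·0.005 = 0 + j19.45 Ω
  Z3: Z = R = 74.2 Ω
  Z4: Z = R = 158 Ω
  Z5: Z = 1/(jωC) = -j/(ω·C) = 0 - j25.71 Ω
Step 3 — Bridge requires nodal analysis (the Z5 bridge couples midpoints C and D, so the two paths cannot be reduced to a simple series/parallel combination). Setting node B to ground and injecting 1 A at node A, the 3-node admittance system at A, C, D solves to V_A = Z_AB = 7.243 + j37.79 Ω = 38.48∠79.1° Ω.
Step 4 — Source phasor: V = 140∠-45.0° V = 98.99 - j98.99 V.
Step 5 — Current: I = V / Z = -2.043 - j3.011 A = 3.639∠-124.1° A.
Step 6 — Complex power: S = V·I* = 95.9 + j500.3 VA.
Step 7 — Real power: P = Re(S) = 95.9 W.
Step 8 — Reactive power: Q = Im(S) = 500.3 VAR.
Step 9 — Apparent power: |S| = 509.4 VA.
Step 10 — Power factor: PF = P/|S| = 0.1883 (lagging).

(a) P = 95.9 W  (b) Q = 500.3 VAR  (c) S = 509.4 VA  (d) PF = 0.1883 (lagging)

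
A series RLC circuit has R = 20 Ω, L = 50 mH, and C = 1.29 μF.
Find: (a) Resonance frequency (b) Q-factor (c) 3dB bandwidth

Step 1 — Resonance condition Im(Z)=0 gives ω₀ = 1/√(LC).
Step 2 — ω₀ = 1/√(0.05·1.29e-06) = 3937 rad/s.
Step 3 — f₀ = ω₀/(2π) = 626.7 Hz.
Step 4 — Series Q: Q = ω₀L/R = 3937·0.05/20 = 9.844.
Step 5 — 3dB bandwidth: Δω = ω₀/Q = 400 rad/s; BW = Δω/(2π) = 63.66 Hz.

(a) f₀ = 626.7 Hz  (b) Q = 9.844  (c) BW = 63.66 Hz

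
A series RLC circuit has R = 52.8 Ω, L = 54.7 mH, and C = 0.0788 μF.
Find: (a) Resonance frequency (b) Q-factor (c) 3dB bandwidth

Step 1 — Resonance condition Im(Z)=0 gives ω₀ = 1/√(LC).
Step 2 — ω₀ = 1/√(0.0547·7.88e-08) = 1.523e+04 rad/s.
Step 3 — f₀ = ω₀/(2π) = 2424 Hz.
Step 4 — Series Q: Q = ω₀L/R = 1.523e+04·0.0547/52.8 = 15.78.
Step 5 — 3dB bandwidth: Δω = ω₀/Q = 965.3 rad/s; BW = Δω/(2π) = 153.6 Hz.

(a) f₀ = 2424 Hz  (b) Q = 15.78  (c) BW = 153.6 Hz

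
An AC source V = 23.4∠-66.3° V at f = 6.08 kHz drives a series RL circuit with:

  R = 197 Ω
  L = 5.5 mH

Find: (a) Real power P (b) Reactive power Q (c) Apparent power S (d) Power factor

Step 1 — Angular frequency: ω = 2π·f = 2π·6080 = 3.82e+04 rad/s.
Step 2 — Component impedances:
  R: Z = R = 197 Ω
  L: Z = jωL = j·3.82e+04·0.0055 = 0 + j210.1 Ω
Step 3 — Series combination: Z_total = R + L = 197 + j210.1 Ω = 288∠46.8° Ω.
Step 4 — Source phasor: V = 23.4∠-66.3° V = 9.406 - j21.43 V.
Step 5 — Current: I = V / Z = -0.03193 - j0.07471 A = 0.08124∠-113.1° A.
Step 6 — Complex power: S = V·I* = 1.3 + j1.387 VA.
Step 7 — Real power: P = Re(S) = 1.3 W.
Step 8 — Reactive power: Q = Im(S) = 1.387 VAR.
Step 9 — Apparent power: |S| = 1.901 VA.
Step 10 — Power factor: PF = P/|S| = 0.684 (lagging).

(a) P = 1.3 W  (b) Q = 1.387 VAR  (c) S = 1.901 VA  (d) PF = 0.684 (lagging)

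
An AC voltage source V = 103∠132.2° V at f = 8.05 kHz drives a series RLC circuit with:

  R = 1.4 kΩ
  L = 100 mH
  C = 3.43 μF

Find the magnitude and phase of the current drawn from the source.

Step 1 — Angular frequency: ω = 2π·f = 2π·8050 = 5.058e+04 rad/s.
Step 2 — Component impedances:
  R: Z = R = 1400 Ω
  L: Z = jωL = j·5.058e+04·0.1 = 0 + j5058 Ω
  C: Z = 1/(jωC) = -j/(ω·C) = 0 - j5.764 Ω
Step 3 — Series combination: Z_total = R + L + C = 1400 + j5052 Ω = 5243∠74.5° Ω.
Step 4 — Source phasor: V = 103∠132.2° V = -69.19 + j76.3 V.
Step 5 — Ohm's law: I = V / Z_total = (-69.19 + j76.3) / (1400 + j5052) = 0.0105 + j0.0166 A.
Step 6 — Convert to polar: |I| = 0.01965 A, ∠I = 57.7°.

I = 0.01965∠57.7° A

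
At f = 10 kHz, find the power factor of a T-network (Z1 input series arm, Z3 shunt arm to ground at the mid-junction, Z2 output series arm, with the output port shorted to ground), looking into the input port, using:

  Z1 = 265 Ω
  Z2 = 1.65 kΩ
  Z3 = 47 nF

Step 1 — Angular frequency: ω = 2π·f = 2π·1e+04 = 6.283e+04 rad/s.
Step 2 — Component impedances:
  Z1: Z = R = 265 Ω
  Z2: Z = R = 1650 Ω
  Z3: Z = 1/(jωC) = -j/(ω·C) = 0 - j338.6 Ω
Step 3 — With the output port shorted to ground, the output series arm Z2 runs from the junction to ground; the shunt arm Z3 also runs from the junction to ground. They appear in parallel: Z3 || Z2 = 66.69 - j324.9 Ω.
Step 4 — Series with input arm Z1: Z_in = Z1 + (Z3 || Z2) = 331.7 - j324.9 Ω = 464.3∠-44.4° Ω.
Step 5 — Power factor: PF = cos(φ) = Re(Z)/|Z| = 331.69/464.33 = 0.7143.
Step 6 — Type: Im(Z) = -324.9 ⇒ leading (phase φ = -44.4°).

PF = 0.7143 (leading, φ = -44.4°)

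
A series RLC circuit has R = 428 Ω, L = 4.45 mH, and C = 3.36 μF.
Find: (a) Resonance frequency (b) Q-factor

Step 1 — Resonance condition Im(Z)=0 gives ω₀ = 1/√(LC).
Step 2 — ω₀ = 1/√(0.00445·3.36e-06) = 8178 rad/s.
Step 3 — f₀ = ω₀/(2π) = 1302 Hz.
Step 4 — Series Q: Q = ω₀L/R = 8178·0.00445/428 = 0.08503.

(a) f₀ = 1302 Hz  (b) Q = 0.08503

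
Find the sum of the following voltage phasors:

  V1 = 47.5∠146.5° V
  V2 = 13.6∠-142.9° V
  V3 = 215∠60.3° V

Step 1 — Convert each phasor to rectangular form:
  V1 = 47.5·(cos(146.5°) + j·sin(146.5°)) = -39.61 + j26.22 V
  V2 = 13.6·(cos(-142.9°) + j·sin(-142.9°)) = -10.85 - j8.204 V
  V3 = 215·(cos(60.3°) + j·sin(60.3°)) = 106.5 + j186.8 V
Step 2 — Sum components: V_total = 56.07 + j204.8 V.
Step 3 — Convert to polar: |V_total| = 212.3 V, ∠V_total = 74.7°.

V_total = 212.3∠74.7° V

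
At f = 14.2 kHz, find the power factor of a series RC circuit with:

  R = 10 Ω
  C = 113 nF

Step 1 — Angular frequency: ω = 2π·f = 2π·1.42e+04 = 8.922e+04 rad/s.
Step 2 — Component impedances:
  R: Z = R = 10 Ω
  C: Z = 1/(jωC) = -j/(ω·C) = 0 - j99.19 Ω
Step 3 — Series combination: Z_total = R + C = 10 - j99.19 Ω = 99.69∠-84.2° Ω.
Step 4 — Power factor: PF = cos(φ) = Re(Z)/|Z| = 10/99.69 = 0.1003.
Step 5 — Type: Im(Z) = -99.19 ⇒ leading (phase φ = -84.2°).

PF = 0.1003 (leading, φ = -84.2°)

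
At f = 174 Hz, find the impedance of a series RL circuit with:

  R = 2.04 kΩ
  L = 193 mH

Step 1 — Angular frequency: ω = 2π·f = 2π·174 = 1093 rad/s.
Step 2 — Component impedances:
  R: Z = R = 2040 Ω
  L: Z = jωL = j·1093·0.193 = 0 + j211 Ω
Step 3 — Series combination: Z_total = R + L = 2040 + j211 Ω = 2051∠5.9° Ω.

Z = 2040 + j211 Ω = 2051∠5.9° Ω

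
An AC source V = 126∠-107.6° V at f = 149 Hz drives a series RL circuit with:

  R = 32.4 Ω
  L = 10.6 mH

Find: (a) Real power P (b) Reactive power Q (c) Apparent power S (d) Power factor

Step 1 — Angular frequency: ω = 2π·f = 2π·149 = 936.2 rad/s.
Step 2 — Component impedances:
  R: Z = R = 32.4 Ω
  L: Z = jωL = j·936.2·0.0106 = 0 + j9.924 Ω
Step 3 — Series combination: Z_total = R + L = 32.4 + j9.924 Ω = 33.89∠17.0° Ω.
Step 4 — Source phasor: V = 126∠-107.6° V = -38.1 - j120.1 V.
Step 5 — Current: I = V / Z = -2.113 - j3.06 A = 3.718∠-124.6° A.
Step 6 — Complex power: S = V·I* = 448 + j137.2 VA.
Step 7 — Real power: P = Re(S) = 448 W.
Step 8 — Reactive power: Q = Im(S) = 137.2 VAR.
Step 9 — Apparent power: |S| = 468.5 VA.
Step 10 — Power factor: PF = P/|S| = 0.9562 (lagging).

(a) P = 448 W  (b) Q = 137.2 VAR  (c) S = 468.5 VA  (d) PF = 0.9562 (lagging)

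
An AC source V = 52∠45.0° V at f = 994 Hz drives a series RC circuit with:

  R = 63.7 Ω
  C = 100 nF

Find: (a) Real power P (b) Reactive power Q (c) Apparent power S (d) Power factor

Step 1 — Angular frequency: ω = 2π·f = 2π·994 = 6245 rad/s.
Step 2 — Component impedances:
  R: Z = R = 63.7 Ω
  C: Z = 1/(jωC) = -j/(ω·C) = 0 - j1601 Ω
Step 3 — Series combination: Z_total = R + C = 63.7 - j1601 Ω = 1602∠-87.7° Ω.
Step 4 — Source phasor: V = 52∠45.0° V = 36.77 + j36.77 V.
Step 5 — Current: I = V / Z = -0.02202 + j0.02384 A = 0.03245∠132.7° A.
Step 6 — Complex power: S = V·I* = 0.06708 - j1.686 VA.
Step 7 — Real power: P = Re(S) = 0.06708 W.
Step 8 — Reactive power: Q = Im(S) = -1.686 VAR.
Step 9 — Apparent power: |S| = 1.687 VA.
Step 10 — Power factor: PF = P/|S| = 0.03975 (leading).

(a) P = 0.06708 W  (b) Q = -1.686 VAR  (c) S = 1.687 VA  (d) PF = 0.03975 (leading)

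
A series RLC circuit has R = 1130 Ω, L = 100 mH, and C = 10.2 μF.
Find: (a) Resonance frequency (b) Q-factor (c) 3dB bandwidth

Step 1 — Resonance condition Im(Z)=0 gives ω₀ = 1/√(LC).
Step 2 — ω₀ = 1/√(0.1·1.02e-05) = 990.1 rad/s.
Step 3 — f₀ = ω₀/(2π) = 157.6 Hz.
Step 4 — Series Q: Q = ω₀L/R = 990.1·0.1/1130 = 0.08762.
Step 5 — 3dB bandwidth: Δω = ω₀/Q = 1.13e+04 rad/s; BW = Δω/(2π) = 1798 Hz.

(a) f₀ = 157.6 Hz  (b) Q = 0.08762  (c) BW = 1798 Hz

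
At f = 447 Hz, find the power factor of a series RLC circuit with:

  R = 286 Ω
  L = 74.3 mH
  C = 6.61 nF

Step 1 — Angular frequency: ω = 2π·f = 2π·447 = 2809 rad/s.
Step 2 — Component impedances:
  R: Z = R = 286 Ω
  L: Z = jωL = j·2809·0.0743 = 0 + j208.7 Ω
  C: Z = 1/(jωC) = -j/(ω·C) = 0 - j5.387e+04 Ω
Step 3 — Series combination: Z_total = R + L + C = 286 - j5.366e+04 Ω = 5.366e+04∠-89.7° Ω.
Step 4 — Power factor: PF = cos(φ) = Re(Z)/|Z| = 286/5.366e+04 = 0.00533.
Step 5 — Type: Im(Z) = -5.366e+04 ⇒ leading (phase φ = -89.7°).

PF = 0.00533 (leading, φ = -89.7°)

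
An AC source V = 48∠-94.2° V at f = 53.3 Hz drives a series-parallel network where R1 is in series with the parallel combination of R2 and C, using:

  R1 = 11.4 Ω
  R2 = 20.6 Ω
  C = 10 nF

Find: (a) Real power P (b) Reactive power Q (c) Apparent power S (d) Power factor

Step 1 — Angular frequency: ω = 2π·f = 2π·53.3 = 334.9 rad/s.
Step 2 — Component impedances:
  R1: Z = R = 11.4 Ω
  R2: Z = R = 20.6 Ω
  C: Z = 1/(jωC) = -j/(ω·C) = 0 - j2.986e+05 Ω
Step 3 — Parallel branch: R2 || C = 1/(1/R2 + 1/C) = 20.6 - j0.001421 Ω.
Step 4 — Series with R1: Z_total = R1 + (R2 || C) = 32 - j0.001421 Ω = 32∠-0.0° Ω.
Step 5 — Source phasor: V = 48∠-94.2° V = -3.515 - j47.87 V.
Step 6 — Current: I = V / Z = -0.1098 - j1.496 A = 1.5∠-94.2° A.
Step 7 — Complex power: S = V·I* = 72 - j0.003198 VA.
Step 8 — Real power: P = Re(S) = 72 W.
Step 9 — Reactive power: Q = Im(S) = -0.003198 VAR.
Step 10 — Apparent power: |S| = 72 VA.
Step 11 — Power factor: PF = P/|S| = 1 (leading).

(a) P = 72 W  (b) Q = -0.003198 VAR  (c) S = 72 VA  (d) PF = 1 (leading)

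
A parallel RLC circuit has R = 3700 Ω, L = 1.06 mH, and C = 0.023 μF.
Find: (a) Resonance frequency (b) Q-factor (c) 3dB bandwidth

Step 1 — Resonance: ω₀ = 1/√(LC) = 1/√(0.00106·2.3e-08) = 2.025e+05 rad/s.
Step 2 — f₀ = ω₀/(2π) = 3.223e+04 Hz.
Step 3 — Parallel Q: Q = R/(ω₀L) = 3700/(2.025e+05·0.00106) = 17.24.
Step 4 — Bandwidth: Δω = ω₀/Q = 1.175e+04 rad/s; BW = Δω/(2π) = 1870 Hz.

(a) f₀ = 3.223e+04 Hz  (b) Q = 17.24  (c) BW = 1870 Hz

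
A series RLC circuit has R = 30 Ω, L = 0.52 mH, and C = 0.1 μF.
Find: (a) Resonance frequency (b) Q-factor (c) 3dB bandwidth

Step 1 — Resonance: ω₀ = 1/√(LC) = 1/√(0.00052·1e-07) = 1.387e+05 rad/s.
Step 2 — f₀ = ω₀/(2π) = 2.207e+04 Hz.
Step 3 — Series Q: Q = ω₀L/R = 1.387e+05·0.00052/30 = 2.404.
Step 4 — Bandwidth: Δω = ω₀/Q = 5.769e+04 rad/s; BW = Δω/(2π) = 9182 Hz.

(a) f₀ = 2.207e+04 Hz  (b) Q = 2.404  (c) BW = 9182 Hz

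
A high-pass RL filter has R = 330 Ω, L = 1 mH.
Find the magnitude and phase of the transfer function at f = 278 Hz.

Step 1 — Angular frequency: ω = 2π·278 = 1747 rad/s.
Step 2 — Transfer function: H(jω) = jωL/(R + jωL).
Step 3 — Numerator jωL = j·1.747; denominator R + jωL = 330 + j1.747.
Step 4 — H = 2.802e-05 + j0.005293.
Step 5 — Magnitude: |H| = 0.005293 (-45.5 dB); phase: φ = 89.7°.

|H| = 0.005293 (-45.5 dB), φ = 89.7°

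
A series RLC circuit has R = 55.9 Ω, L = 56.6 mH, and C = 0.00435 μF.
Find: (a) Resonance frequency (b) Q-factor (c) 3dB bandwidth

Step 1 — Resonance condition Im(Z)=0 gives ω₀ = 1/√(LC).
Step 2 — ω₀ = 1/√(0.0566·4.35e-09) = 6.373e+04 rad/s.
Step 3 — f₀ = ω₀/(2π) = 1.014e+04 Hz.
Step 4 — Series Q: Q = ω₀L/R = 6.373e+04·0.0566/55.9 = 64.53.
Step 5 — 3dB bandwidth: Δω = ω₀/Q = 987.6 rad/s; BW = Δω/(2π) = 157.2 Hz.

(a) f₀ = 1.014e+04 Hz  (b) Q = 64.53  (c) BW = 157.2 Hz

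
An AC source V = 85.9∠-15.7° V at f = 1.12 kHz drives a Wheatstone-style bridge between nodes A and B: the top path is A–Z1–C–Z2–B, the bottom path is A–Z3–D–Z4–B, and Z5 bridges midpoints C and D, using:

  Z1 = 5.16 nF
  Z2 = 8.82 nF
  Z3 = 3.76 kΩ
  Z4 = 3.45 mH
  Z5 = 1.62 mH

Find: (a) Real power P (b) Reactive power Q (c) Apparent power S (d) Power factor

Step 1 — Angular frequency: ω = 2π·f = 2π·1120 = 7037 rad/s.
Step 2 — Component impedances:
  Z1: Z = 1/(jωC) = -j/(ω·C) = 0 - j2.754e+04 Ω
  Z2: Z = 1/(jωC) = -j/(ω·C) = 0 - j1.611e+04 Ω
  Z3: Z = R = 3760 Ω
  Z4: Z = jωL = j·7037·0.00345 = 0 + j24.28 Ω
  Z5: Z = jωL = j·7037·0.00162 = 0 + j11.4 Ω
Step 3 — Bridge requires nodal analysis (the Z5 bridge couples midpoints C and D, so the two paths cannot be reduced to a simple series/parallel combination). Setting node B to ground and injecting 1 A at node A, the 3-node admittance system at A, C, D solves to V_A = Z_AB = 3691 - j479.9 Ω = 3722∠-7.4° Ω.
Step 4 — Source phasor: V = 85.9∠-15.7° V = 82.7 - j23.24 V.
Step 5 — Current: I = V / Z = 0.02284 - j0.003329 A = 0.02308∠-8.3° A.
Step 6 — Complex power: S = V·I* = 1.966 - j0.2556 VA.
Step 7 — Real power: P = Re(S) = 1.966 W.
Step 8 — Reactive power: Q = Im(S) = -0.2556 VAR.
Step 9 — Apparent power: |S| = 1.982 VA.
Step 10 — Power factor: PF = P/|S| = 0.9917 (leading).

(a) P = 1.966 W  (b) Q = -0.2556 VAR  (c) S = 1.982 VA  (d) PF = 0.9917 (leading)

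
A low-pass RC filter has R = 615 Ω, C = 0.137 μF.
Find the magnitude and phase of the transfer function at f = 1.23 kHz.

Step 1 — Angular frequency: ω = 2π·1230 = 7728 rad/s.
Step 2 — Transfer function: H(jω) = 1/(1 + jωRC).
Step 3 — Denominator: 1 + jωRC = 1 + j·7728·615·1.37e-07 = 1 + j0.6511.
Step 4 — H = 0.7022 - j0.4573.
Step 5 — Magnitude: |H| = 0.838 (-1.5 dB); phase: φ = -33.1°.

|H| = 0.838 (-1.5 dB), φ = -33.1°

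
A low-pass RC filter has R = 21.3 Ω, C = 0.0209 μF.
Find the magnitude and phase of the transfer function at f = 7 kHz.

Step 1 — Angular frequency: ω = 2π·7000 = 4.398e+04 rad/s.
Step 2 — Transfer function: H(jω) = 1/(1 + jωRC).
Step 3 — Denominator: 1 + jωRC = 1 + j·4.398e+04·21.3·2.09e-08 = 1 + j0.01958.
Step 4 — H = 0.9996 - j0.01957.
Step 5 — Magnitude: |H| = 0.9998 (-0.0 dB); phase: φ = -1.1°.

|H| = 0.9998 (-0.0 dB), φ = -1.1°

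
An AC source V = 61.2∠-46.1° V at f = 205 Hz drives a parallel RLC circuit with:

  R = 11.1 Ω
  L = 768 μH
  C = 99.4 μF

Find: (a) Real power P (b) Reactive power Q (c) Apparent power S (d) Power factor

Step 1 — Angular frequency: ω = 2π·f = 2π·205 = 1288 rad/s.
Step 2 — Component impedances:
  R: Z = R = 11.1 Ω
  L: Z = jωL = j·1288·0.000768 = 0 + j0.9892 Ω
  C: Z = 1/(jωC) = -j/(ω·C) = 0 - j7.811 Ω
Step 3 — Parallel combination: 1/Z_total = 1/R + 1/L + 1/C; Z_total = 0.1144 + j1.121 Ω = 1.127∠84.2° Ω.
Step 4 — Source phasor: V = 61.2∠-46.1° V = 42.44 - j44.1 V.
Step 5 — Current: I = V / Z = -35.11 - j41.44 A = 54.31∠-130.3° A.
Step 6 — Complex power: S = V·I* = 337.4 + j3307 VA.
Step 7 — Real power: P = Re(S) = 337.4 W.
Step 8 — Reactive power: Q = Im(S) = 3307 VAR.
Step 9 — Apparent power: |S| = 3324 VA.
Step 10 — Power factor: PF = P/|S| = 0.1015 (lagging).

(a) P = 337.4 W  (b) Q = 3307 VAR  (c) S = 3324 VA  (d) PF = 0.1015 (lagging)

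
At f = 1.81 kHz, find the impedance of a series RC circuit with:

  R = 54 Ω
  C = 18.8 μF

Step 1 — Angular frequency: ω = 2π·f = 2π·1810 = 1.137e+04 rad/s.
Step 2 — Component impedances:
  R: Z = R = 54 Ω
  C: Z = 1/(jωC) = -j/(ω·C) = 0 - j4.677 Ω
Step 3 — Series combination: Z_total = R + C = 54 - j4.677 Ω = 54.2∠-5.0° Ω.

Z = 54 - j4.677 Ω = 54.2∠-5.0° Ω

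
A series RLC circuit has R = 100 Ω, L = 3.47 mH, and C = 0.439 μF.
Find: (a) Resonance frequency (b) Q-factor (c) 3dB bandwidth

Step 1 — Resonance: ω₀ = 1/√(LC) = 1/√(0.00347·4.39e-07) = 2.562e+04 rad/s.
Step 2 — f₀ = ω₀/(2π) = 4078 Hz.
Step 3 — Series Q: Q = ω₀L/R = 2.562e+04·0.00347/100 = 0.8891.
Step 4 — Bandwidth: Δω = ω₀/Q = 2.882e+04 rad/s; BW = Δω/(2π) = 4587 Hz.

(a) f₀ = 4078 Hz  (b) Q = 0.8891  (c) BW = 4587 Hz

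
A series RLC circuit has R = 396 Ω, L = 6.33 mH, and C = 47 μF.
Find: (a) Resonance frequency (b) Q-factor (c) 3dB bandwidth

Step 1 — Resonance condition Im(Z)=0 gives ω₀ = 1/√(LC).
Step 2 — ω₀ = 1/√(0.00633·4.7e-05) = 1833 rad/s.
Step 3 — f₀ = ω₀/(2π) = 291.8 Hz.
Step 4 — Series Q: Q = ω₀L/R = 1833·0.00633/396 = 0.02931.
Step 5 — 3dB bandwidth: Δω = ω₀/Q = 6.256e+04 rad/s; BW = Δω/(2π) = 9957 Hz.

(a) f₀ = 291.8 Hz  (b) Q = 0.02931  (c) BW = 9957 Hz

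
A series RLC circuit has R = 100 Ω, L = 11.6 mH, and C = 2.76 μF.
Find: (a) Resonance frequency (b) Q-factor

Step 1 — Resonance condition Im(Z)=0 gives ω₀ = 1/√(LC).
Step 2 — ω₀ = 1/√(0.0116·2.76e-06) = 5589 rad/s.
Step 3 — f₀ = ω₀/(2π) = 889.5 Hz.
Step 4 — Series Q: Q = ω₀L/R = 5589·0.0116/100 = 0.6483.

(a) f₀ = 889.5 Hz  (b) Q = 0.6483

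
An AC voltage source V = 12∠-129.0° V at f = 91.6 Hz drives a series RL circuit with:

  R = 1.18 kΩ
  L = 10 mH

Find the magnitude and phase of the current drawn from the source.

Step 1 — Angular frequency: ω = 2π·f = 2π·91.6 = 575.5 rad/s.
Step 2 — Component impedances:
  R: Z = R = 1180 Ω
  L: Z = jωL = j·575.5·0.01 = 0 + j5.755 Ω
Step 3 — Series combination: Z_total = R + L = 1180 + j5.755 Ω = 1180∠0.3° Ω.
Step 4 — Source phasor: V = 12∠-129.0° V = -7.552 - j9.326 V.
Step 5 — Ohm's law: I = V / Z_total = (-7.552 - j9.326) / (1180 + j5.755) = -0.006438 - j0.007872 A.
Step 6 — Convert to polar: |I| = 0.01017 A, ∠I = -129.3°.

I = 0.01017∠-129.3° A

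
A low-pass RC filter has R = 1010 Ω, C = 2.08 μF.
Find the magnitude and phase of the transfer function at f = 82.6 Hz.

Step 1 — Angular frequency: ω = 2π·82.6 = 519 rad/s.
Step 2 — Transfer function: H(jω) = 1/(1 + jωRC).
Step 3 — Denominator: 1 + jωRC = 1 + j·519·1010·2.08e-06 = 1 + j1.09.
Step 4 — H = 0.4569 - j0.4981.
Step 5 — Magnitude: |H| = 0.6759 (-3.4 dB); phase: φ = -47.5°.

|H| = 0.6759 (-3.4 dB), φ = -47.5°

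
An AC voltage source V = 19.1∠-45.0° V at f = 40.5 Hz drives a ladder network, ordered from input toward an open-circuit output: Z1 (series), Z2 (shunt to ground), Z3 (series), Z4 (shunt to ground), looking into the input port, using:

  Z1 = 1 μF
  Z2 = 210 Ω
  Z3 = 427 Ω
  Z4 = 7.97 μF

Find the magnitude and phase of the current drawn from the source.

Step 1 — Angular frequency: ω = 2π·f = 2π·40.5 = 254.5 rad/s.
Step 2 — Component impedances:
  Z1: Z = 1/(jωC) = -j/(ω·C) = 0 - j3930 Ω
  Z2: Z = R = 210 Ω
  Z3: Z = R = 427 Ω
  Z4: Z = 1/(jωC) = -j/(ω·C) = 0 - j493.1 Ω
Step 3 — Ladder network (open output): work backward from the far end, alternating series and parallel combinations. Z_in = 166.7 - j3963 Ω = 3967∠-87.6° Ω.
Step 4 — Source phasor: V = 19.1∠-45.0° V = 13.51 - j13.51 V.
Step 5 — Ohm's law: I = V / Z_total = (13.51 - j13.51) / (166.7 - j3963) = 0.003545 + j0.003259 A.
Step 6 — Convert to polar: |I| = 0.004815 A, ∠I = 42.6°.

I = 0.004815∠42.6° A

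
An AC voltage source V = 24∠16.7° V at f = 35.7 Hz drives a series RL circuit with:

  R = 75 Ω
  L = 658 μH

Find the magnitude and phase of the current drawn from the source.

Step 1 — Angular frequency: ω = 2π·f = 2π·35.7 = 224.3 rad/s.
Step 2 — Component impedances:
  R: Z = R = 75 Ω
  L: Z = jωL = j·224.3·0.000658 = 0 + j0.1476 Ω
Step 3 — Series combination: Z_total = R + L = 75 + j0.1476 Ω = 75∠0.1° Ω.
Step 4 — Source phasor: V = 24∠16.7° V = 22.99 + j6.897 V.
Step 5 — Ohm's law: I = V / Z_total = (22.99 + j6.897) / (75 + j0.1476) = 0.3067 + j0.09135 A.
Step 6 — Convert to polar: |I| = 0.32 A, ∠I = 16.6°.

I = 0.32∠16.6° A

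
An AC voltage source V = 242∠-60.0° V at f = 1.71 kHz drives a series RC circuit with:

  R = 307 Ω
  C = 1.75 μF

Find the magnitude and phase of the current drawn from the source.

Step 1 — Angular frequency: ω = 2π·f = 2π·1710 = 1.074e+04 rad/s.
Step 2 — Component impedances:
  R: Z = R = 307 Ω
  C: Z = 1/(jωC) = -j/(ω·C) = 0 - j53.18 Ω
Step 3 — Series combination: Z_total = R + C = 307 - j53.18 Ω = 311.6∠-9.8° Ω.
Step 4 — Source phasor: V = 242∠-60.0° V = 121 - j209.6 V.
Step 5 — Ohm's law: I = V / Z_total = (121 - j209.6) / (307 - j53.18) = 0.4975 - j0.5965 A.
Step 6 — Convert to polar: |I| = 0.7767 A, ∠I = -50.2°.

I = 0.7767∠-50.2° A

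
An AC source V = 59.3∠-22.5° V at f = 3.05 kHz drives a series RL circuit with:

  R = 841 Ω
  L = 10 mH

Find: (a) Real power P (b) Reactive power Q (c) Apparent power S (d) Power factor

Step 1 — Angular frequency: ω = 2π·f = 2π·3050 = 1.916e+04 rad/s.
Step 2 — Component impedances:
  R: Z = R = 841 Ω
  L: Z = jωL = j·1.916e+04·0.01 = 0 + j191.6 Ω
Step 3 — Series combination: Z_total = R + L = 841 + j191.6 Ω = 862.6∠12.8° Ω.
Step 4 — Source phasor: V = 59.3∠-22.5° V = 54.79 - j22.69 V.
Step 5 — Current: I = V / Z = 0.05608 - j0.03976 A = 0.06875∠-35.3° A.
Step 6 — Complex power: S = V·I* = 3.975 + j0.9058 VA.
Step 7 — Real power: P = Re(S) = 3.975 W.
Step 8 — Reactive power: Q = Im(S) = 0.9058 VAR.
Step 9 — Apparent power: |S| = 4.077 VA.
Step 10 — Power factor: PF = P/|S| = 0.975 (lagging).

(a) P = 3.975 W  (b) Q = 0.9058 VAR  (c) S = 4.077 VA  (d) PF = 0.975 (lagging)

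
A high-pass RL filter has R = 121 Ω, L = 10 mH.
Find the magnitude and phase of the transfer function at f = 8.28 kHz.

Step 1 — Angular frequency: ω = 2π·8280 = 5.202e+04 rad/s.
Step 2 — Transfer function: H(jω) = jωL/(R + jωL).
Step 3 — Numerator jωL = j·520.2; denominator R + jωL = 121 + j520.2.
Step 4 — H = 0.9487 + j0.2206.
Step 5 — Magnitude: |H| = 0.974 (-0.2 dB); phase: φ = 13.1°.

|H| = 0.974 (-0.2 dB), φ = 13.1°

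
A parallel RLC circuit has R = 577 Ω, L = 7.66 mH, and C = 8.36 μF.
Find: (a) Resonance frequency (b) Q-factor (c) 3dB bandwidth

Step 1 — Resonance: ω₀ = 1/√(LC) = 1/√(0.00766·8.36e-06) = 3952 rad/s.
Step 2 — f₀ = ω₀/(2π) = 628.9 Hz.
Step 3 — Parallel Q: Q = R/(ω₀L) = 577/(3952·0.00766) = 19.06.
Step 4 — Bandwidth: Δω = ω₀/Q = 207.3 rad/s; BW = Δω/(2π) = 32.99 Hz.

(a) f₀ = 628.9 Hz  (b) Q = 19.06  (c) BW = 32.99 Hz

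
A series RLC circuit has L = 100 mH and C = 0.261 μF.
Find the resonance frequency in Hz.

Step 1 — Resonance condition Im(Z)=0 gives ω₀ = 1/√(LC).
Step 2 — ω₀ = 1/√(0.1·2.61e-07) = 6190 rad/s.
Step 3 — f₀ = ω₀/(2π) = 985.1 Hz.

f₀ = 985.1 Hz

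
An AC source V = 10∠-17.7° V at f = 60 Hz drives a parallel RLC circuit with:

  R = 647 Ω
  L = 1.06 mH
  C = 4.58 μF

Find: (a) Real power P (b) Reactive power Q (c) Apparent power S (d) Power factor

Step 1 — Angular frequency: ω = 2π·f = 2π·60 = 377 rad/s.
Step 2 — Component impedances:
  R: Z = R = 647 Ω
  L: Z = jωL = j·377·0.00106 = 0 + j0.3996 Ω
  C: Z = 1/(jωC) = -j/(ω·C) = 0 - j579.2 Ω
Step 3 — Parallel combination: 1/Z_total = 1/R + 1/L + 1/C; Z_total = 0.0002472 + j0.3999 Ω = 0.3999∠90.0° Ω.
Step 4 — Source phasor: V = 10∠-17.7° V = 9.527 - j3.04 V.
Step 5 — Current: I = V / Z = -7.588 - j23.83 A = 25.01∠-107.7° A.
Step 6 — Complex power: S = V·I* = 0.1546 + j250.1 VA.
Step 7 — Real power: P = Re(S) = 0.1546 W.
Step 8 — Reactive power: Q = Im(S) = 250.1 VAR.
Step 9 — Apparent power: |S| = 250.1 VA.
Step 10 — Power factor: PF = P/|S| = 0.0006181 (lagging).

(a) P = 0.1546 W  (b) Q = 250.1 VAR  (c) S = 250.1 VA  (d) PF = 0.0006181 (lagging)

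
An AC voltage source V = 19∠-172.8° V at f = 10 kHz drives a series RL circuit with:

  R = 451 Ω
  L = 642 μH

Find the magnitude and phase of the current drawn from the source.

Step 1 — Angular frequency: ω = 2π·f = 2π·1e+04 = 6.283e+04 rad/s.
Step 2 — Component impedances:
  R: Z = R = 451 Ω
  L: Z = jωL = j·6.283e+04·0.000642 = 0 + j40.34 Ω
Step 3 — Series combination: Z_total = R + L = 451 + j40.34 Ω = 452.8∠5.1° Ω.
Step 4 — Source phasor: V = 19∠-172.8° V = -18.85 - j2.381 V.
Step 5 — Ohm's law: I = V / Z_total = (-18.85 - j2.381) / (451 + j40.34) = -0.04193 - j0.00153 A.
Step 6 — Convert to polar: |I| = 0.04196 A, ∠I = -177.9°.

I = 0.04196∠-177.9° A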